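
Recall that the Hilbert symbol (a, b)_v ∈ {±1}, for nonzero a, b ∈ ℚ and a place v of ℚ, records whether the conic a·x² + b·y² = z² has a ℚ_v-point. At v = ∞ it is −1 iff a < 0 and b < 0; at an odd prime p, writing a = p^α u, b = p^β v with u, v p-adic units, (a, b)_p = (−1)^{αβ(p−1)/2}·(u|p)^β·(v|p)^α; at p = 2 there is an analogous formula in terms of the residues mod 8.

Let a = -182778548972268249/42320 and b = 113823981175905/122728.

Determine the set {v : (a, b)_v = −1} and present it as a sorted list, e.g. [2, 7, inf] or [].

[2, 5, 7, 11, 29, 31]

Mod squares: a ≡ -5005, b ≡ 47566090. Check v ∈ {∞, 2, 3, 5, 7, 11, 13, 17, 23, 29, 31, 37}.
v=31: a=31^2·(≡22), b=31^1·(≡19) mod 31; (22|31)=-1, (19|31)=+1; (−1)^{2·1·15}·(-1)^1·(+1)^2 = -1.
v=2: v_2(a)=-4, v_2(b)=-3; units ≡ 3, 5 (mod 8); ε·ε+αω+βω = 1·0+-4·1+-3·1 ≡ 1  ⇒  (a,b)_2 = -1.
v=11: a=11^3·(≡10), b=11^3·(≡7) mod 11; (10|11)=-1, (7|11)=-1; (−1)^{3·3·5}·(-1)^3·(-1)^3 = -1.
v=13: a=13^1·(≡11), b=13^1·(≡2) mod 13; (11|13)=-1, (2|13)=-1; (−1)^{1·1·6}·(-1)^1·(-1)^1 = +1.
v=5: a=5^-1·(≡4), b=5^1·(≡2) mod 5; (4|5)=+1, (2|5)=-1; (−1)^{-1·1·2}·(+1)^1·(-1)^-1 = -1.
v=7: a=7^3·(≡3), b=7^2·(≡3) mod 7; (3|7)=-1, (3|7)=-1; (−1)^{3·2·3}·(-1)^2·(-1)^3 = -1.
v=23: a=23^-2·(≡18), b=23^-2·(≡17) mod 23; (18|23)=+1, (17|23)=-1; (−1)^{-2·-2·11}·(+1)^-2·(-1)^-2 = +1.
v=3: a=3^4·(≡2), b=3^4·(≡1) mod 3; (2|3)=-1, (1|3)=+1; (−1)^{4·4·1}·(-1)^4·(+1)^4 = +1.
v=∞: -5005 < 0 and 47566090 > 0  ⇒  (a,b)_∞ = +1.
v=29: a=29^0·(≡12), b=29^-1·(≡5) mod 29; (12|29)=-1, (5|29)=+1; (−1)^{0·-1·14}·(-1)^-1·(+1)^0 = -1.
v=17: a=17^2·(≡6), b=17^2·(≡12) mod 17; (6|17)=-1, (12|17)=-1; (−1)^{2·2·8}·(-1)^2·(-1)^2 = +1.
v=37: a=37^2·(≡27), b=37^1·(≡31) mod 37; (27|37)=+1, (31|37)=-1; (−1)^{2·1·18}·(+1)^1·(-1)^2 = +1.
Ram(-5005, 47566090) = {2, 5, 7, 11, 29, 31}; no ℚ_2-point on the conic.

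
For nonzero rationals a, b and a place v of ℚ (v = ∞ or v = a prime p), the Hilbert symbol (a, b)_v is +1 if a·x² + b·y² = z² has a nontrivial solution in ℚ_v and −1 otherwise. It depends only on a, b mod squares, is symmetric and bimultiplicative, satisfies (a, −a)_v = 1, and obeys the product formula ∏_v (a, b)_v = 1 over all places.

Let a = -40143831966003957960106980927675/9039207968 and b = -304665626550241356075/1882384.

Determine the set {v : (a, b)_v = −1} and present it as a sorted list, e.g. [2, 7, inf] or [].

[2, 3, 23, inf]

Mod squares: a ≡ -34086, b ≡ -5083. Check v ∈ {∞, 2, 3, 5, 7, 13, 17, 19, 23}.
v=17: a=17^4·(≡13), b=17^3·(≡6) mod 17; (13|17)=+1, (6|17)=-1; (−1)^{4·3·8}·(+1)^3·(-1)^4 = +1.
v=19: a=19^3·(≡4), b=19^2·(≡9) mod 19; (4|19)=+1, (9|19)=+1; (−1)^{3·2·9}·(+1)^2·(+1)^3 = +1.
v=7: a=7^-10·(≡4), b=7^-6·(≡5) mod 7; (4|7)=+1, (5|7)=-1; (−1)^{-10·-6·3}·(+1)^-6·(-1)^-10 = +1.
v=∞: -34086 < 0 and -5083 < 0  ⇒  (a,b)_∞ = -1.
v=23: a=23^5·(≡9), b=23^3·(≡8) mod 23; (9|23)=+1, (8|23)=+1; (−1)^{5·3·11}·(+1)^3·(+1)^5 = -1.
v=3: a=3^5·(≡2), b=3^2·(≡2) mod 3; (2|3)=-1, (2|3)=-1; (−1)^{5·2·1}·(-1)^2·(-1)^5 = -1.
v=2: v_2(a)=-5, v_2(b)=-4; units ≡ 5, 5 (mod 8); ε·ε+αω+βω = 0·0+-5·1+-4·1 ≡ 1  ⇒  (a,b)_2 = -1.
v=5: a=5^2·(≡1), b=5^2·(≡3) mod 5; (1|5)=+1, (3|5)=-1; (−1)^{2·2·2}·(+1)^2·(-1)^2 = +1.
v=13: a=13^11·(≡4), b=13^7·(≡9) mod 13; (4|13)=+1, (9|13)=+1; (−1)^{11·7·6}·(+1)^7·(+1)^11 = +1.
Ram(-34086, -5083) = {2, 3, 23, ∞}; no ℚ_2-point on the conic.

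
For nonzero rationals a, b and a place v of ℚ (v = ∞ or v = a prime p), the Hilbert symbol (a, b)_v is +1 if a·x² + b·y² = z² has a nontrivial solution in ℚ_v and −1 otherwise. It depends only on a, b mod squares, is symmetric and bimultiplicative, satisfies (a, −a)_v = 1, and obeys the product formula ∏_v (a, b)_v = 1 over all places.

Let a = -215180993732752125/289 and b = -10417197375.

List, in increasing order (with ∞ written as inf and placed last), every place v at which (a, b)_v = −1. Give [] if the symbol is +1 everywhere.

[3, 5, 29, 31, 37, inf]

Mod squares: a ≡ -1885, b ≡ -5144295. Check v ∈ {∞, 2, 3, 5, 13, 17, 23, 29, 31, 37}.
v=23: a=23^2·(≡3), b=23^1·(≡10) mod 23; (3|23)=+1, (10|23)=-1; (−1)^{2·1·11}·(+1)^1·(-1)^2 = +1.
v=13: a=13^1·(≡5), b=13^1·(≡11) mod 13; (5|13)=-1, (11|13)=-1; (−1)^{1·1·6}·(-1)^1·(-1)^1 = +1.
v=3: a=3^8·(≡2), b=3^5·(≡2) mod 3; (2|3)=-1, (2|3)=-1; (−1)^{8·5·1}·(-1)^5·(-1)^8 = -1.
v=2: v_2(a)=0, v_2(b)=0; units ≡ 3, 1 (mod 8); ε·ε+αω+βω = 1·0+0·0+0·1 ≡ 0  ⇒  (a,b)_2 = +1.
v=37: a=37^2·(≡2), b=37^1·(≡1) mod 37; (2|37)=-1, (1|37)=+1; (−1)^{2·1·18}·(-1)^1·(+1)^2 = -1.
v=∞: -1885 < 0 and -5144295 < 0  ⇒  (a,b)_∞ = -1.
v=31: a=31^2·(≡24), b=31^1·(≡11) mod 31; (24|31)=-1, (11|31)=-1; (−1)^{2·1·15}·(-1)^1·(-1)^2 = -1.
v=29: a=29^1·(≡16), b=29^0·(≡12) mod 29; (16|29)=+1, (12|29)=-1; (−1)^{1·0·14}·(+1)^0·(-1)^1 = -1.
v=17: a=17^-2·(≡9), b=17^0·(≡14) mod 17; (9|17)=+1, (14|17)=-1; (−1)^{-2·0·8}·(+1)^0·(-1)^-2 = +1.
v=5: a=5^3·(≡2), b=5^3·(≡1) mod 5; (2|5)=-1, (1|5)=+1; (−1)^{3·3·2}·(-1)^3·(+1)^3 = -1.
|Ram(-1885, -5144295)| = 6, even; anisotropic at {3, 5, 29, 31, 37, ∞}.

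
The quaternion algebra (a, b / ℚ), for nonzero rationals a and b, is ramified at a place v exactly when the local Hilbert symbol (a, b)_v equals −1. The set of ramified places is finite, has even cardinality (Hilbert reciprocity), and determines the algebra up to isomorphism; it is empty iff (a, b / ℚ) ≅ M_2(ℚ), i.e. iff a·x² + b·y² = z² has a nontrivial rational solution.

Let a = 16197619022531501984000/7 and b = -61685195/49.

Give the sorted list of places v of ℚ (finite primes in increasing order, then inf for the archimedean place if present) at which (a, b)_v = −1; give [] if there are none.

[13, 23]

Mod squares: a ≡ 4499495, b ≡ -509795. Check v ∈ {∞, 2, 5, 7, 11, 13, 23, 29, 31}.
v=2: v_2(a)=8, v_2(b)=0; units ≡ 7, 5 (mod 8); ε·ε+αω+βω = 1·0+8·1+0·0 ≡ 0  ⇒  (a,b)_2 = +1.
v=13: a=13^1·(≡10), b=13^1·(≡5) mod 13; (10|13)=+1, (5|13)=-1; (−1)^{1·1·6}·(+1)^1·(-1)^1 = -1.
v=29: a=29^1·(≡24), b=29^0·(≡28) mod 29; (24|29)=+1, (28|29)=+1; (−1)^{1·0·14}·(+1)^0·(+1)^1 = +1.
v=31: a=31^3·(≡22), b=31^1·(≡18) mod 31; (22|31)=-1, (18|31)=+1; (−1)^{3·1·15}·(-1)^1·(+1)^3 = +1.
v=5: a=5^3·(≡1), b=5^1·(≡4) mod 5; (1|5)=+1, (4|5)=+1; (−1)^{3·1·2}·(+1)^1·(+1)^3 = +1.
v=7: a=7^-1·(≡5), b=7^-2·(≡2) mod 7; (5|7)=-1, (2|7)=+1; (−1)^{-1·-2·3}·(-1)^-2·(+1)^-1 = +1.
v=23: a=23^4·(≡17), b=23^1·(≡14) mod 23; (17|23)=-1, (14|23)=-1; (−1)^{4·1·11}·(-1)^1·(-1)^4 = -1.
v=11: a=11^5·(≡6), b=11^3·(≡4) mod 11; (6|11)=-1, (4|11)=+1; (−1)^{5·3·5}·(-1)^3·(+1)^5 = +1.
v=∞: 4499495 > 0 and -509795 < 0  ⇒  (a,b)_∞ = +1.
Ram(4499495, -509795) = {13, 23}; no ℚ_13-point on the conic.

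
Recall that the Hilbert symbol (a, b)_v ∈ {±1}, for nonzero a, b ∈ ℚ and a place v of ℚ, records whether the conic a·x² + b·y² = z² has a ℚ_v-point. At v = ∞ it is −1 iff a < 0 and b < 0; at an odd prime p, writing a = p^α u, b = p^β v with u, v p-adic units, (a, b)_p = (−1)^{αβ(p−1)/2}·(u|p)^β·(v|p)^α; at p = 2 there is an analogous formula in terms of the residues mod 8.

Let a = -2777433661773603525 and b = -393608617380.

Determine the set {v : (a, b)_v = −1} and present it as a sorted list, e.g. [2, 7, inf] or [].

Mod squares: a ≡ -2109, b ≡ -250305. Check v ∈ {∞, 2, 3, 5, 7, 11, 19, 37, 41}.
v=3: a=3^1·(≡2), b=3^3·(≡1) mod 3; (2|3)=-1, (1|3)=+1; (−1)^{1·3·1}·(-1)^3·(+1)^1 = +1.
v=41: a=41^2·(≡20), b=41^1·(≡8) mod 41; (20|41)=+1, (8|41)=+1; (−1)^{2·1·20}·(+1)^1·(+1)^2 = +1.
v=19: a=19^3·(≡15), b=19^2·(≡5) mod 19; (15|19)=-1, (5|19)=+1; (−1)^{3·2·9}·(-1)^2·(+1)^3 = +1.
v=2: v_2(a)=0, v_2(b)=2; units ≡ 3, 7 (mod 8); ε·ε+αω+βω = 1·1+0·0+2·1 ≡ 1  ⇒  (a,b)_2 = -1.
v=37: a=37^1·(≡13), b=37^1·(≡22) mod 37; (13|37)=-1, (22|37)=-1; (−1)^{1·1·18}·(-1)^1·(-1)^1 = +1.
v=∞: -2109 < 0 and -250305 < 0  ⇒  (a,b)_∞ = -1.
v=11: a=11^6·(≡4), b=11^3·(≡9) mod 11; (4|11)=+1, (9|11)=+1; (−1)^{6·3·5}·(+1)^3·(+1)^6 = +1.
v=5: a=5^2·(≡4), b=5^1·(≡4) mod 5; (4|5)=+1, (4|5)=+1; (−1)^{2·1·2}·(+1)^1·(+1)^2 = +1.
v=7: a=7^2·(≡3), b=7^0·(≡1) mod 7; (3|7)=-1, (1|7)=+1; (−1)^{2·0·3}·(-1)^0·(+1)^2 = +1.
|Ram(-2109, -250305)| = 2, even; anisotropic at {2, ∞}.

[2, inf]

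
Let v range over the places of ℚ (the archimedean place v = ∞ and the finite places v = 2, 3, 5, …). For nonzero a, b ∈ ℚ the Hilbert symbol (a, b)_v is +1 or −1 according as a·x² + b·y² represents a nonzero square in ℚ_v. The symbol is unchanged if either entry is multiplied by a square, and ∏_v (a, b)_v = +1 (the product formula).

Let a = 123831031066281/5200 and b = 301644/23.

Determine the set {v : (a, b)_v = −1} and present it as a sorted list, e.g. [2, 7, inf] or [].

[7, 13, 19, 23]

(a, b) ≡ (63973, 437) mod (ℚ^×)²; places V = {2, 3, 5, 7, 11, 13, 19, 23, 37, ∞}.
(a,b)_∞: sgn(63973)=+, sgn(437)=+, so +1.
(a,b)_5: α=-2, u≡2; β=0, v≡3 (mod 5); (2|5)=-1, (3|5)=-1; sign (−1)^0·-1^0·-1^-2 = +1.
(a,b)_19: α=3, u≡5; β=1, v≡17 (mod 19); (5|19)=+1, (17|19)=+1; sign (−1)^1·+1^1·+1^3 = -1.
(a,b)_37: α=1, u≡3; β=0, v≡25 (mod 37); (3|37)=+1, (25|37)=+1; sign (−1)^0·+1^0·+1^1 = +1.
(a,b)_13: α=-1, u≡11; β=0, v≡7 (mod 13); (11|13)=-1, (7|13)=-1; sign (−1)^0·-1^0·-1^-1 = -1.
(a,b)_23: α=2, u≡7; β=-1, v≡22 (mod 23); (7|23)=-1, (22|23)=-1; sign (−1)^0·-1^-1·-1^2 = -1.
(a,b)_11: α=4, u≡2; β=0, v≡2 (mod 11); (2|11)=-1, (2|11)=-1; sign (−1)^0·-1^0·-1^4 = +1.
(a,b)_2: α=-4, β=2; u≡5, v≡5 (mod 8); ε(u)ε(v)=0·0, αω(v)=-4·1, βω(u)=2·1; sum ≡ 0  ⇒  +1.
(a,b)_7: α=1, u≡1; β=2, v≡5 (mod 7); (1|7)=+1, (5|7)=-1; sign (−1)^0·+1^2·-1^1 = -1.
(a,b)_3: α=2, u≡1; β=4, v≡2 (mod 3); (1|3)=+1, (2|3)=-1; sign (−1)^0·+1^4·-1^2 = +1.
|Ram(63973, 437)| = 4, even; anisotropic at {7, 13, 19, 23}.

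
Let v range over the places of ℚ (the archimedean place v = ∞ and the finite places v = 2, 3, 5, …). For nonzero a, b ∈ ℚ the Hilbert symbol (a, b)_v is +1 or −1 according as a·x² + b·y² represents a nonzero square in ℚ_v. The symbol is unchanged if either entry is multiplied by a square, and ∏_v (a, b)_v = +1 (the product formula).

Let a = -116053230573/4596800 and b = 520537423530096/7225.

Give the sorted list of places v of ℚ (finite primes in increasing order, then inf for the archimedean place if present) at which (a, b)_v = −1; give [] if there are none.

[2, 3, 17, 19]

Mod squares: a ≡ -28101, b ≡ 551. Check v ∈ {∞, 2, 3, 5, 7, 13, 17, 19, 29}.
v=29: a=29^1·(≡12), b=29^3·(≡14) mod 29; (12|29)=-1, (14|29)=-1; (−1)^{1·3·14}·(-1)^3·(-1)^1 = +1.
v=7: a=7^4·(≡1), b=7^4·(≡6) mod 7; (1|7)=+1, (6|7)=-1; (−1)^{4·4·3}·(+1)^4·(-1)^4 = +1.
v=5: a=5^-2·(≡1), b=5^-2·(≡4) mod 5; (1|5)=+1, (4|5)=+1; (−1)^{-2·-2·2}·(+1)^-2·(+1)^-2 = +1.
v=19: a=19^3·(≡8), b=19^3·(≡14) mod 19; (8|19)=-1, (14|19)=-1; (−1)^{3·3·9}·(-1)^3·(-1)^3 = -1.
v=∞: -28101 < 0 and 551 > 0  ⇒  (a,b)_∞ = +1.
v=2: v_2(a)=-6, v_2(b)=4; units ≡ 3, 7 (mod 8); ε·ε+αω+βω = 1·1+-6·0+4·1 ≡ 1  ⇒  (a,b)_2 = -1.
v=13: a=13^-2·(≡8), b=13^0·(≡5) mod 13; (8|13)=-1, (5|13)=-1; (−1)^{-2·0·6}·(-1)^0·(-1)^-2 = +1.
v=3: a=3^5·(≡2), b=3^4·(≡2) mod 3; (2|3)=-1, (2|3)=-1; (−1)^{5·4·1}·(-1)^4·(-1)^5 = -1.
v=17: a=17^-1·(≡8), b=17^-2·(≡6) mod 17; (8|17)=+1, (6|17)=-1; (−1)^{-1·-2·8}·(+1)^-2·(-1)^-1 = -1.
(-28101, 551 / ℚ) ramifies at {2, 3, 17, 19}: a division algebra.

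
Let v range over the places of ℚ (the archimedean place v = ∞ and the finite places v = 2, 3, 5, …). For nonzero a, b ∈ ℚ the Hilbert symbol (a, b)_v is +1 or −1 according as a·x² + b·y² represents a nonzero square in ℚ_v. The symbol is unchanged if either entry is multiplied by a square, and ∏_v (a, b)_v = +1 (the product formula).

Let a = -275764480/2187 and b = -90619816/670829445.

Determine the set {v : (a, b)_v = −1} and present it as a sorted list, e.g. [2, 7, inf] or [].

(a, b) ≡ (-3231615, -4370) mod (ℚ^×)²; places V = {2, 3, 5, 7, 11, 13, 17, 19, 23, 29, ∞}.
(a,b)_29: α=1, u≡8; β=0, v≡13 (mod 29); (8|29)=-1, (13|29)=+1; sign (−1)^0·-1^0·+1^1 = +1.
(a,b)_5: α=1, u≡2; β=-1, v≡1 (mod 5); (2|5)=-1, (1|5)=+1; sign (−1)^0·-1^-1·+1^1 = -1.
(a,b)_2: α=8, β=3; u≡1, v≡7 (mod 8); ε(u)ε(v)=0·1, αω(v)=8·0, βω(u)=3·0; sum ≡ 0  ⇒  +1.
(a,b)_17: α=1, u≡1; β=0, v≡1 (mod 17); (1|17)=+1, (1|17)=+1; sign (−1)^0·+1^0·+1^1 = +1.
(a,b)_13: α=0, u≡3; β=-2, v≡7 (mod 13); (3|13)=+1, (7|13)=-1; sign (−1)^0·+1^-2·-1^0 = +1.
(a,b)_∞: sgn(-3231615)=−, sgn(-4370)=−, so -1.
(a,b)_19: α=1, u≡14; β=1, v≡4 (mod 19); (14|19)=-1, (4|19)=+1; sign (−1)^1·-1^1·+1^1 = +1.
(a,b)_3: α=-7, u≡2; β=-8, v≡1 (mod 3); (2|3)=-1, (1|3)=+1; sign (−1)^0·-1^-8·+1^-7 = +1.
(a,b)_23: α=1, u≡1; β=3, v≡20 (mod 23); (1|23)=+1, (20|23)=-1; sign (−1)^1·+1^3·-1^1 = +1.
(a,b)_11: α=0, u≡1; β=-2, v≡10 (mod 11); (1|11)=+1, (10|11)=-1; sign (−1)^0·+1^-2·-1^0 = +1.
(a,b)_7: α=0, u≡3; β=2, v≡5 (mod 7); (3|7)=-1, (5|7)=-1; sign (−1)^0·-1^2·-1^0 = +1.
|Ram(-3231615, -4370)| = 2, even; anisotropic at {5, ∞}.

[5, inf]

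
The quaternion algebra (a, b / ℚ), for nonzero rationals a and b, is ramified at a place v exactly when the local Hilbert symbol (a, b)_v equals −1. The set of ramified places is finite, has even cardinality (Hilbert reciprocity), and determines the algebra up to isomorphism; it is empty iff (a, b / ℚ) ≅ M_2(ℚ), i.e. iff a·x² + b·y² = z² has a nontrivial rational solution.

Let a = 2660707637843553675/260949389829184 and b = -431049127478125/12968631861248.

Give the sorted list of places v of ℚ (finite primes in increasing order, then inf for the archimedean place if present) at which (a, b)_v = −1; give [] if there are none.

(a, b) ≡ (3, -170) mod (ℚ^×)²; places V = {2, 3, 5, 7, 13, 17, 29, 41, ∞}.
(a,b)_13: α=6, u≡1; β=6, v≡1 (mod 13); (1|13)=+1, (1|13)=+1; sign (−1)^0·+1^6·+1^6 = +1.
(a,b)_3: α=3, u≡1; β=0, v≡1 (mod 3); (1|3)=+1, (1|3)=+1; sign (−1)^0·+1^0·+1^3 = +1.
(a,b)_29: α=-4, u≡10; β=-2, v≡9 (mod 29); (10|29)=-1, (9|29)=+1; sign (−1)^0·-1^-2·+1^-4 = +1.
(a,b)_41: α=4, u≡27; β=2, v≡34 (mod 41); (27|41)=-1, (34|41)=-1; sign (−1)^0·-1^2·-1^4 = +1.
(a,b)_∞: sgn(3)=+, sgn(-170)=−, so +1.
(a,b)_7: α=-8, u≡6; β=-6, v≡3 (mod 7); (6|7)=-1, (3|7)=-1; sign (−1)^0·-1^-6·-1^-8 = +1.
(a,b)_17: α=2, u≡3; β=1, v≡5 (mod 17); (3|17)=-1, (5|17)=-1; sign (−1)^0·-1^1·-1^2 = -1.
(a,b)_5: α=2, u≡3; β=5, v≡4 (mod 5); (3|5)=-1, (4|5)=+1; sign (−1)^0·-1^5·+1^2 = -1.
(a,b)_2: α=-6, β=-17; u≡3, v≡3 (mod 8); ε(u)ε(v)=1·1, αω(v)=-6·1, βω(u)=-17·1; sum ≡ 0  ⇒  +1.
Ram(3, -170) = {5, 17}; no ℚ_5-point on the conic.

[5, 17]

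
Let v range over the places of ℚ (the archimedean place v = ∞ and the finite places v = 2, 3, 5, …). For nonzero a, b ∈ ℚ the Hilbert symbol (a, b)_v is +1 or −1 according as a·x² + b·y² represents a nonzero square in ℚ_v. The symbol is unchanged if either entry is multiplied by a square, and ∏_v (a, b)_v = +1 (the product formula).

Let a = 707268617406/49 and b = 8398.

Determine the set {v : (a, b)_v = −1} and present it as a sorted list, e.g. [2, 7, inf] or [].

Mod squares: a ≡ 83694, b ≡ 8398. Check v ∈ {∞, 2, 3, 7, 13, 17, 19, 29, 37}.
v=17: a=17^2·(≡7), b=17^1·(≡1) mod 17; (7|17)=-1, (1|17)=+1; (−1)^{2·1·8}·(-1)^1·(+1)^2 = -1.
v=2: v_2(a)=1, v_2(b)=1; units ≡ 7, 7 (mod 8); ε·ε+αω+βω = 1·1+1·0+1·0 ≡ 1  ⇒  (a,b)_2 = -1.
v=3: a=3^5·(≡1), b=3^0·(≡1) mod 3; (1|3)=+1, (1|3)=+1; (−1)^{5·0·1}·(+1)^0·(+1)^5 = +1.
v=29: a=29^1·(≡15), b=29^0·(≡17) mod 29; (15|29)=-1, (17|29)=-1; (−1)^{1·0·14}·(-1)^0·(-1)^1 = -1.
v=7: a=7^-2·(≡1), b=7^0·(≡5) mod 7; (1|7)=+1, (5|7)=-1; (−1)^{-2·0·3}·(+1)^0·(-1)^-2 = +1.
v=13: a=13^1·(≡1), b=13^1·(≡9) mod 13; (1|13)=+1, (9|13)=+1; (−1)^{1·1·6}·(+1)^1·(+1)^1 = +1.
v=19: a=19^2·(≡12), b=19^1·(≡5) mod 19; (12|19)=-1, (5|19)=+1; (−1)^{2·1·9}·(-1)^1·(+1)^2 = -1.
v=37: a=37^1·(≡8), b=37^0·(≡36) mod 37; (8|37)=-1, (36|37)=+1; (−1)^{1·0·18}·(-1)^0·(+1)^1 = +1.
v=∞: 83694 > 0 and 8398 > 0  ⇒  (a,b)_∞ = +1.
Ram(83694, 8398) = {2, 17, 19, 29}; no ℚ_2-point on the conic.

[2, 17, 19, 29]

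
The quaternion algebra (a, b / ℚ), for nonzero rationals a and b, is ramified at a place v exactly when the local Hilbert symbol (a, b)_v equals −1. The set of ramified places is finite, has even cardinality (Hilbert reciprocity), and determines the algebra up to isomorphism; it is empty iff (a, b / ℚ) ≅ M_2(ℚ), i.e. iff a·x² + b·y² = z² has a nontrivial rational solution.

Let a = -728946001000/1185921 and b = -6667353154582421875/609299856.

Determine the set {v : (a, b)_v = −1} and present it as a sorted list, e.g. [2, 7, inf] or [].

[2, inf]

Mod squares: a ≡ -10, b ≡ -19. Check v ∈ {∞, 2, 3, 5, 7, 11, 17, 19, 23, 29}.
v=17: a=17^0·(≡10), b=17^-2·(≡15) mod 17; (10|17)=-1, (15|17)=+1; (−1)^{0·-2·8}·(-1)^-2·(+1)^0 = +1.
v=7: a=7^4·(≡2), b=7^4·(≡1) mod 7; (2|7)=+1, (1|7)=+1; (−1)^{4·4·3}·(+1)^4·(+1)^4 = +1.
v=5: a=5^3·(≡2), b=5^8·(≡4) mod 5; (2|5)=-1, (4|5)=+1; (−1)^{3·8·2}·(-1)^8·(+1)^3 = +1.
v=23: a=23^0·(≡6), b=23^2·(≡4) mod 23; (6|23)=+1, (4|23)=+1; (−1)^{0·2·11}·(+1)^2·(+1)^0 = +1.
v=11: a=11^-4·(≡9), b=11^-4·(≡3) mod 11; (9|11)=+1, (3|11)=+1; (−1)^{-4·-4·5}·(+1)^-4·(+1)^-4 = +1.
v=19: a=19^2·(≡1), b=19^1·(≡18) mod 19; (1|19)=+1, (18|19)=-1; (−1)^{2·1·9}·(+1)^1·(-1)^2 = +1.
v=3: a=3^-4·(≡2), b=3^-2·(≡2) mod 3; (2|3)=-1, (2|3)=-1; (−1)^{-4·-2·1}·(-1)^-2·(-1)^-4 = +1.
v=29: a=29^2·(≡2), b=29^4·(≡26) mod 29; (2|29)=-1, (26|29)=-1; (−1)^{2·4·14}·(-1)^4·(-1)^2 = +1.
v=∞: -10 < 0 and -19 < 0  ⇒  (a,b)_∞ = -1.
v=2: v_2(a)=3, v_2(b)=-4; units ≡ 3, 5 (mod 8); ε·ε+αω+βω = 1·0+3·1+-4·1 ≡ 1  ⇒  (a,b)_2 = -1.
Ram(-10, -19) = {2, ∞}; no ℚ_2-point on the conic.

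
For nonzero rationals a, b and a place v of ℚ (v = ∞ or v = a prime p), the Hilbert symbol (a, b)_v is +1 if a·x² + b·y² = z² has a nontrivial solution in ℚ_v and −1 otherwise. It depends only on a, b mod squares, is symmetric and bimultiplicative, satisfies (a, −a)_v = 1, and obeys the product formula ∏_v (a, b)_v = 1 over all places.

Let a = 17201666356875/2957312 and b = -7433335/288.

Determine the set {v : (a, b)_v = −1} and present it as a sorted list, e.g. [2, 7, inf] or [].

(a, b) ≡ (182, -15470) mod (ℚ^×)²; places V = {2, 3, 5, 7, 11, 13, 17, 19, 31, ∞}.
(a,b)_31: α=2, u≡13; β=2, v≡12 (mod 31); (13|31)=-1, (12|31)=-1; sign (−1)^0·-1^2·-1^2 = +1.
(a,b)_11: α=2, u≡2; β=0, v≡7 (mod 11); (2|11)=-1, (7|11)=-1; sign (−1)^0·-1^0·-1^2 = +1.
(a,b)_13: α=1, u≡9; β=1, v≡5 (mod 13); (9|13)=+1, (5|13)=-1; sign (−1)^0·+1^1·-1^1 = -1.
(a,b)_19: α=-2, u≡1; β=0, v≡18 (mod 19); (1|19)=+1, (18|19)=-1; sign (−1)^0·+1^0·-1^-2 = +1.
(a,b)_7: α=1, u≡3; β=1, v≡2 (mod 7); (3|7)=-1, (2|7)=+1; sign (−1)^1·-1^1·+1^1 = +1.
(a,b)_3: α=2, u≡2; β=-2, v≡1 (mod 3); (2|3)=-1, (1|3)=+1; sign (−1)^0·-1^-2·+1^2 = +1.
(a,b)_5: α=4, u≡3; β=1, v≡1 (mod 5); (3|5)=-1, (1|5)=+1; sign (−1)^0·-1^1·+1^4 = -1.
(a,b)_17: α=2, u≡10; β=1, v≡15 (mod 17); (10|17)=-1, (15|17)=+1; sign (−1)^0·-1^1·+1^2 = -1.
(a,b)_2: α=-13, β=-5; u≡3, v≡1 (mod 8); ε(u)ε(v)=1·0, αω(v)=-13·0, βω(u)=-5·1; sum ≡ 1  ⇒  -1.
(a,b)_∞: sgn(182)=+, sgn(-15470)=−, so +1.
Ram(182, -15470) = {2, 5, 13, 17}; no ℚ_2-point on the conic.

[2, 5, 13, 17]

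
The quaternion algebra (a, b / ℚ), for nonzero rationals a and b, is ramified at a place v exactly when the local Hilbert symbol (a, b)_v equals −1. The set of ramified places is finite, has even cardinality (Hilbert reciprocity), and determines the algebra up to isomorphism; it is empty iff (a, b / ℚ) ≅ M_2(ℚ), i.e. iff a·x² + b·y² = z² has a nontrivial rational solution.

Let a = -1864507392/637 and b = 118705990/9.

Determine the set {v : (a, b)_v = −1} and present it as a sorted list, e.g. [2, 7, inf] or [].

(a, b) ≡ (-5434, 86710) mod (ℚ^×)²; places V = {2, 3, 5, 7, 11, 13, 19, 23, 29, 37, ∞}.
(a,b)_∞: sgn(-5434)=−, sgn(86710)=+, so +1.
(a,b)_13: α=-1, u≡11; β=1, v≡12 (mod 13); (11|13)=-1, (12|13)=+1; sign (−1)^0·-1^1·+1^-1 = -1.
(a,b)_7: α=-2, u≡6; β=0, v≡2 (mod 7); (6|7)=-1, (2|7)=+1; sign (−1)^0·-1^0·+1^-2 = +1.
(a,b)_19: α=1, u≡3; β=0, v≡12 (mod 19); (3|19)=-1, (12|19)=-1; sign (−1)^0·-1^0·-1^1 = -1.
(a,b)_2: α=13, β=1; u≡3, v≡3 (mod 8); ε(u)ε(v)=1·1, αω(v)=13·1, βω(u)=1·1; sum ≡ 1  ⇒  -1.
(a,b)_23: α=0, u≡19; β=1, v≡5 (mod 23); (19|23)=-1, (5|23)=-1; sign (−1)^0·-1^1·-1^0 = -1.
(a,b)_11: α=3, u≡4; β=0, v≡2 (mod 11); (4|11)=+1, (2|11)=-1; sign (−1)^0·+1^0·-1^3 = -1.
(a,b)_37: α=0, u≡20; β=2, v≡35 (mod 37); (20|37)=-1, (35|37)=-1; sign (−1)^0·-1^2·-1^0 = +1.
(a,b)_3: α=2, u≡2; β=-2, v≡1 (mod 3); (2|3)=-1, (1|3)=+1; sign (−1)^0·-1^-2·+1^2 = +1.
(a,b)_29: α=0, u≡10; β=1, v≡2 (mod 29); (10|29)=-1, (2|29)=-1; sign (−1)^0·-1^1·-1^0 = -1.
(a,b)_5: α=0, u≡4; β=1, v≡2 (mod 5); (4|5)=+1, (2|5)=-1; sign (−1)^0·+1^1·-1^0 = +1.
(-5434, 86710 / ℚ) ramifies at {2, 11, 13, 19, 23, 29}: a division algebra.

[2, 11, 13, 19, 23, 29]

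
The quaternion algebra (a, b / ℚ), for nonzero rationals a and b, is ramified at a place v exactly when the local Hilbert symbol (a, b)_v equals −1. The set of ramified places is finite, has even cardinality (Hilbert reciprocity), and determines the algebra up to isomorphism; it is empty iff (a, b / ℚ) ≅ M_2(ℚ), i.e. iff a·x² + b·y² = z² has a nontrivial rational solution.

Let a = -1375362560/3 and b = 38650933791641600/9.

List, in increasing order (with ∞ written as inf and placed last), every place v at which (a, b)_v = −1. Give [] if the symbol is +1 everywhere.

[2, 3, 13, 17]

Mod squares: a ≡ -330, b ≡ 221. Check v ∈ {∞, 2, 3, 5, 11, 13, 17}.
v=∞: -330 < 0 and 221 > 0  ⇒  (a,b)_∞ = +1.
v=17: a=17^2·(≡14), b=17^5·(≡8) mod 17; (14|17)=-1, (8|17)=+1; (−1)^{2·5·8}·(-1)^5·(+1)^2 = -1.
v=2: v_2(a)=9, v_2(b)=12; units ≡ 3, 5 (mod 8); ε·ε+αω+βω = 1·0+9·1+12·1 ≡ 1  ⇒  (a,b)_2 = -1.
v=5: a=5^1·(≡1), b=5^2·(≡1) mod 5; (1|5)=+1, (1|5)=+1; (−1)^{1·2·2}·(+1)^2·(+1)^1 = +1.
v=13: a=13^2·(≡11), b=13^3·(≡10) mod 13; (11|13)=-1, (10|13)=+1; (−1)^{2·3·6}·(-1)^3·(+1)^2 = -1.
v=3: a=3^-1·(≡1), b=3^-2·(≡2) mod 3; (1|3)=+1, (2|3)=-1; (−1)^{-1·-2·1}·(+1)^-2·(-1)^-1 = -1.
v=11: a=11^1·(≡1), b=11^2·(≡4) mod 11; (1|11)=+1, (4|11)=+1; (−1)^{1·2·5}·(+1)^2·(+1)^1 = +1.
|Ram(-330, 221)| = 4, even; anisotropic at {2, 3, 13, 17}.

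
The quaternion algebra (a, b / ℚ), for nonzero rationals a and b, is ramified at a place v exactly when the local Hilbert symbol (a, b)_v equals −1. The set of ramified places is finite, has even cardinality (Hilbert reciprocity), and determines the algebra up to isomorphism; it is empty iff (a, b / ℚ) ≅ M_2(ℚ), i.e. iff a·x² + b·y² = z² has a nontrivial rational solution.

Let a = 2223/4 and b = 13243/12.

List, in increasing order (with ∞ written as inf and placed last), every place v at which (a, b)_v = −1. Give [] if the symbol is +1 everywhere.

[]

Mod squares: a ≡ 247, b ≡ 39729. Check v ∈ {∞, 2, 3, 13, 17, 19, 41}.
v=∞: 247 > 0 and 39729 > 0  ⇒  (a,b)_∞ = +1.
v=17: a=17^0·(≡16), b=17^1·(≡4) mod 17; (16|17)=+1, (4|17)=+1; (−1)^{0·1·8}·(+1)^1·(+1)^0 = +1.
v=2: v_2(a)=-2, v_2(b)=-2; units ≡ 7, 1 (mod 8); ε·ε+αω+βω = 1·0+-2·0+-2·0 ≡ 0  ⇒  (a,b)_2 = +1.
v=3: a=3^2·(≡1), b=3^-1·(≡1) mod 3; (1|3)=+1, (1|3)=+1; (−1)^{2·-1·1}·(+1)^-1·(+1)^2 = +1.
v=19: a=19^1·(≡15), b=19^1·(≡9) mod 19; (15|19)=-1, (9|19)=+1; (−1)^{1·1·9}·(-1)^1·(+1)^1 = +1.
v=13: a=13^1·(≡7), b=13^0·(≡4) mod 13; (7|13)=-1, (4|13)=+1; (−1)^{1·0·6}·(-1)^0·(+1)^1 = +1.
v=41: a=41^0·(≡33), b=41^1·(≡3) mod 41; (33|41)=+1, (3|41)=-1; (−1)^{0·1·20}·(+1)^1·(-1)^0 = +1.
Ram(a, b) = ∅: the form 247·x² + 39729·y² − z² is isotropic over every ℚ_v, so by Hasse–Minkowski it is isotropic over ℚ.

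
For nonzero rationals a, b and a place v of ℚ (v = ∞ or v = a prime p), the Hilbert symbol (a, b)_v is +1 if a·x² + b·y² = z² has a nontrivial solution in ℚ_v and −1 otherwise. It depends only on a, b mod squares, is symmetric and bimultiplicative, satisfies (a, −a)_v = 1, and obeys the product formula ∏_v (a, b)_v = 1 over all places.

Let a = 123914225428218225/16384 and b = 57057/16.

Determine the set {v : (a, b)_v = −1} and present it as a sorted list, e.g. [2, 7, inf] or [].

Mod squares: a ≡ 1001, b ≡ 57057. Check v ∈ {∞, 2, 3, 5, 7, 11, 13, 19}.
v=3: a=3^4·(≡2), b=3^1·(≡2) mod 3; (2|3)=-1, (2|3)=-1; (−1)^{4·1·1}·(-1)^1·(-1)^4 = -1.
v=19: a=19^2·(≡13), b=19^1·(≡6) mod 19; (13|19)=-1, (6|19)=+1; (−1)^{2·1·9}·(-1)^1·(+1)^2 = -1.
v=∞: 1001 > 0 and 57057 > 0  ⇒  (a,b)_∞ = +1.
v=5: a=5^2·(≡1), b=5^0·(≡2) mod 5; (1|5)=+1, (2|5)=-1; (−1)^{2·0·2}·(+1)^0·(-1)^2 = +1.
v=2: v_2(a)=-14, v_2(b)=-4; units ≡ 1, 1 (mod 8); ε·ε+αω+βω = 0·0+-14·0+-4·0 ≡ 0  ⇒  (a,b)_2 = +1.
v=11: a=11^3·(≡3), b=11^1·(≡10) mod 11; (3|11)=+1, (10|11)=-1; (−1)^{3·1·5}·(+1)^1·(-1)^3 = +1.
v=13: a=13^5·(≡1), b=13^1·(≡7) mod 13; (1|13)=+1, (7|13)=-1; (−1)^{5·1·6}·(+1)^1·(-1)^5 = -1.
v=7: a=7^3·(≡5), b=7^1·(≡5) mod 7; (5|7)=-1, (5|7)=-1; (−1)^{3·1·3}·(-1)^1·(-1)^3 = -1.
Ram(1001, 57057) = {3, 7, 13, 19}; no ℚ_3-point on the conic.

[3, 7, 13, 19]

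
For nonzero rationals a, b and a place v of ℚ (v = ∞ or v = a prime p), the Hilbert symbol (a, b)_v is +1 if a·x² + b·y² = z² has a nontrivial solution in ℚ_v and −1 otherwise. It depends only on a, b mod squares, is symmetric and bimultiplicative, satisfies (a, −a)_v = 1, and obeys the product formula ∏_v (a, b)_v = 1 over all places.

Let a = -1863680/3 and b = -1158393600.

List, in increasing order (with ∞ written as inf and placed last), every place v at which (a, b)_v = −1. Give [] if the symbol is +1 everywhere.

(a, b) ≡ (-1365, -119) mod (ℚ^×)²; places V = {2, 3, 5, 7, 13, 17, ∞}.
(a,b)_17: α=0, u≡10; β=1, v≡11 (mod 17); (10|17)=-1, (11|17)=-1; sign (−1)^0·-1^1·-1^0 = -1.
(a,b)_13: α=1, u≡10; β=2, v≡6 (mod 13); (10|13)=+1, (6|13)=-1; sign (−1)^0·+1^2·-1^1 = -1.
(a,b)_3: α=-1, u≡1; β=2, v≡1 (mod 3); (1|3)=+1, (1|3)=+1; sign (−1)^0·+1^2·+1^-1 = +1.
(a,b)_7: α=1, u≡4; β=1, v≡2 (mod 7); (4|7)=+1, (2|7)=+1; sign (−1)^1·+1^1·+1^1 = -1.
(a,b)_∞: sgn(-1365)=−, sgn(-119)=−, so -1.
(a,b)_2: α=12, β=8; u≡3, v≡1 (mod 8); ε(u)ε(v)=1·0, αω(v)=12·0, βω(u)=8·1; sum ≡ 0  ⇒  +1.
(a,b)_5: α=1, u≡3; β=2, v≡1 (mod 5); (3|5)=-1, (1|5)=+1; sign (−1)^0·-1^2·+1^1 = +1.
(-1365, -119 / ℚ) ramifies at {7, 13, 17, ∞}: a division algebra.

[7, 13, 17, inf]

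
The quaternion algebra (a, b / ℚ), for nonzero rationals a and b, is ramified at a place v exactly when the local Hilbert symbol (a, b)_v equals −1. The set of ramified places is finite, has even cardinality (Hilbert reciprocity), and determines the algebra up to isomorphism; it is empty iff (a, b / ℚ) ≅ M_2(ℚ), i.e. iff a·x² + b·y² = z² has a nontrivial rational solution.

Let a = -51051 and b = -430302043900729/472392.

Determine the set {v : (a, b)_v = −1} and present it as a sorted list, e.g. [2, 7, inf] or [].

[2, 7, 13, inf]

Mod squares: a ≡ -51051, b ≡ -2. Check v ∈ {∞, 2, 3, 7, 11, 13, 17, 23, 53}.
v=17: a=17^1·(≡6), b=17^2·(≡8) mod 17; (6|17)=-1, (8|17)=+1; (−1)^{1·2·8}·(-1)^2·(+1)^1 = +1.
v=53: a=53^0·(≡41), b=53^2·(≡23) mod 53; (41|53)=-1, (23|53)=-1; (−1)^{0·2·26}·(-1)^2·(-1)^0 = +1.
v=13: a=13^1·(≡12), b=13^2·(≡7) mod 13; (12|13)=+1, (7|13)=-1; (−1)^{1·2·6}·(+1)^2·(-1)^1 = -1.
v=11: a=11^1·(≡1), b=11^2·(≡3) mod 11; (1|11)=+1, (3|11)=+1; (−1)^{1·2·5}·(+1)^2·(+1)^1 = +1.
v=∞: -51051 < 0 and -2 < 0  ⇒  (a,b)_∞ = -1.
v=2: v_2(a)=0, v_2(b)=-3; units ≡ 5, 7 (mod 8); ε·ε+αω+βω = 0·1+0·0+-3·1 ≡ 1  ⇒  (a,b)_2 = -1.
v=7: a=7^1·(≡1), b=7^2·(≡6) mod 7; (1|7)=+1, (6|7)=-1; (−1)^{1·2·3}·(+1)^2·(-1)^1 = -1.
v=23: a=23^0·(≡9), b=23^2·(≡10) mod 23; (9|23)=+1, (10|23)=-1; (−1)^{0·2·11}·(+1)^2·(-1)^0 = +1.
v=3: a=3^1·(≡2), b=3^-10·(≡1) mod 3; (2|3)=-1, (1|3)=+1; (−1)^{1·-10·1}·(-1)^-10·(+1)^1 = +1.
(-51051, -2 / ℚ) ramifies at {2, 7, 13, ∞}: a division algebra.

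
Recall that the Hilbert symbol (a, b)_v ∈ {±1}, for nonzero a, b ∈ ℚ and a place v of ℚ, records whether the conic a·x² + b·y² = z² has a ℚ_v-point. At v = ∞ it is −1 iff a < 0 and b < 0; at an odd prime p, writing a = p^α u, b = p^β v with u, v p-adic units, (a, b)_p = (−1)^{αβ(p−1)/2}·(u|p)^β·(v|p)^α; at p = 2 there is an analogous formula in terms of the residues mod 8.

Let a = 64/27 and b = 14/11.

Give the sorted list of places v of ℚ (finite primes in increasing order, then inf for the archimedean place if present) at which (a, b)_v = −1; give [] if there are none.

Mod squares: a ≡ 3, b ≡ 154. Check v ∈ {∞, 2, 3, 7, 11}.
v=3: a=3^-3·(≡1), b=3^0·(≡1) mod 3; (1|3)=+1, (1|3)=+1; (−1)^{-3·0·1}·(+1)^0·(+1)^-3 = +1.
v=∞: 3 > 0 and 154 > 0  ⇒  (a,b)_∞ = +1.
v=2: v_2(a)=6, v_2(b)=1; units ≡ 3, 5 (mod 8); ε·ε+αω+βω = 1·0+6·1+1·1 ≡ 1  ⇒  (a,b)_2 = -1.
v=7: a=7^0·(≡6), b=7^1·(≡4) mod 7; (6|7)=-1, (4|7)=+1; (−1)^{0·1·3}·(-1)^1·(+1)^0 = -1.
v=11: a=11^0·(≡4), b=11^-1·(≡3) mod 11; (4|11)=+1, (3|11)=+1; (−1)^{0·-1·5}·(+1)^-1·(+1)^0 = +1.
|Ram(3, 154)| = 2, even; anisotropic at {2, 7}.

[2, 7]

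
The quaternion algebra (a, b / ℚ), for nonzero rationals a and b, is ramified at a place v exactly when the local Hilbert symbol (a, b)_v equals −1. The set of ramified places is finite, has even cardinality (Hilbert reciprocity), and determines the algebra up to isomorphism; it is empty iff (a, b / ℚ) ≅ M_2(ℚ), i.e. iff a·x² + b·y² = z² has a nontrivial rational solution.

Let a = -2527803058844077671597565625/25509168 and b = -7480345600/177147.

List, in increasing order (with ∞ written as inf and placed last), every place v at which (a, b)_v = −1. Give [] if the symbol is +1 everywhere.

Mod squares: a ≡ -59380035, b ≡ -5187. Check v ∈ {∞, 2, 3, 5, 7, 11, 13, 17, 19, 31, 47}.
v=47: a=47^1·(≡8), b=47^0·(≡31) mod 47; (8|47)=+1, (31|47)=-1; (−1)^{1·0·23}·(+1)^0·(-1)^1 = -1.
v=2: v_2(a)=-4, v_2(b)=10; units ≡ 5, 5 (mod 8); ε·ε+αω+βω = 0·0+-4·1+10·1 ≡ 0  ⇒  (a,b)_2 = +1.
v=19: a=19^3·(≡16), b=19^1·(≡2) mod 19; (16|19)=+1, (2|19)=-1; (−1)^{3·1·9}·(+1)^1·(-1)^3 = +1.
v=11: a=11^1·(≡10), b=11^0·(≡3) mod 11; (10|11)=-1, (3|11)=+1; (−1)^{1·0·5}·(-1)^0·(+1)^1 = +1.
v=3: a=3^-13·(≡1), b=3^-11·(≡2) mod 3; (1|3)=+1, (2|3)=-1; (−1)^{-13·-11·1}·(+1)^-11·(-1)^-13 = +1.
v=13: a=13^9·(≡6), b=13^3·(≡12) mod 13; (6|13)=-1, (12|13)=+1; (−1)^{9·3·6}·(-1)^3·(+1)^9 = -1.
v=17: a=17^2·(≡8), b=17^0·(≡16) mod 17; (8|17)=+1, (16|17)=+1; (−1)^{2·0·8}·(+1)^0·(+1)^2 = +1.
v=∞: -59380035 < 0 and -5187 < 0  ⇒  (a,b)_∞ = -1.
v=31: a=31^1·(≡9), b=31^0·(≡12) mod 31; (9|31)=+1, (12|31)=-1; (−1)^{1·0·15}·(+1)^0·(-1)^1 = -1.
v=7: a=7^4·(≡3), b=7^1·(≡1) mod 7; (3|7)=-1, (1|7)=+1; (−1)^{4·1·3}·(-1)^1·(+1)^4 = -1.
v=5: a=5^5·(≡3), b=5^2·(≡3) mod 5; (3|5)=-1, (3|5)=-1; (−1)^{5·2·2}·(-1)^2·(-1)^5 = -1.
(-59380035, -5187 / ℚ) ramifies at {5, 7, 13, 31, 47, ∞}: a division algebra.

[5, 7, 13, 31, 47, inf]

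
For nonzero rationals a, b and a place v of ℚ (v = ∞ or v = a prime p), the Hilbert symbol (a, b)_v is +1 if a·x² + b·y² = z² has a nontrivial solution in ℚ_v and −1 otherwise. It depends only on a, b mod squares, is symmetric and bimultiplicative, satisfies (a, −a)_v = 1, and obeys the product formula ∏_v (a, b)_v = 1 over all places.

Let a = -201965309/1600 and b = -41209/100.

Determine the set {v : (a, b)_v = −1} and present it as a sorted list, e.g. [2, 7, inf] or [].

[2, inf]

Mod squares: a ≡ -29, b ≡ -1. Check v ∈ {∞, 2, 5, 7, 13, 29}.
v=13: a=13^2·(≡3), b=13^0·(≡3) mod 13; (3|13)=+1, (3|13)=+1; (−1)^{2·0·6}·(+1)^0·(+1)^2 = +1.
v=5: a=5^-2·(≡4), b=5^-2·(≡4) mod 5; (4|5)=+1, (4|5)=+1; (−1)^{-2·-2·2}·(+1)^-2·(+1)^-2 = +1.
v=7: a=7^2·(≡5), b=7^2·(≡3) mod 7; (5|7)=-1, (3|7)=-1; (−1)^{2·2·3}·(-1)^2·(-1)^2 = +1.
v=∞: -29 < 0 and -1 < 0  ⇒  (a,b)_∞ = -1.
v=29: a=29^3·(≡20), b=29^2·(≡23) mod 29; (20|29)=+1, (23|29)=+1; (−1)^{3·2·14}·(+1)^2·(+1)^3 = +1.
v=2: v_2(a)=-6, v_2(b)=-2; units ≡ 3, 7 (mod 8); ε·ε+αω+βω = 1·1+-6·0+-2·1 ≡ 1  ⇒  (a,b)_2 = -1.
Ram(-29, -1) = {2, ∞}; no ℚ_2-point on the conic.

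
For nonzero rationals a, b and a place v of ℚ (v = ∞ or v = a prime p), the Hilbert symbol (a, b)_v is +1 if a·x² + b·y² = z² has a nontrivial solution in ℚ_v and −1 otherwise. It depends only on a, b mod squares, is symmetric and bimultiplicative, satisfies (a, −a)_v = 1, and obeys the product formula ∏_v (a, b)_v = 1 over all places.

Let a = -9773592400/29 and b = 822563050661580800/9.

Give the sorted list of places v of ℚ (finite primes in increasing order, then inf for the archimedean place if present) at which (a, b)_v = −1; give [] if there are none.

[11, 29]

Mod squares: a ≡ -1339481, b ≡ 17. Check v ∈ {∞, 2, 3, 5, 11, 13, 17, 19, 23, 29}.
v=13: a=13^1·(≡10), b=13^2·(≡10) mod 13; (10|13)=+1, (10|13)=+1; (−1)^{1·2·6}·(+1)^2·(+1)^1 = +1.
v=23: a=23^2·(≡4), b=23^2·(≡17) mod 23; (4|23)=+1, (17|23)=-1; (−1)^{2·2·11}·(+1)^2·(-1)^2 = +1.
v=11: a=11^1·(≡8), b=11^4·(≡2) mod 11; (8|11)=-1, (2|11)=-1; (−1)^{1·4·5}·(-1)^4·(-1)^1 = -1.
v=19: a=19^1·(≡13), b=19^2·(≡1) mod 19; (13|19)=-1, (1|19)=+1; (−1)^{1·2·9}·(-1)^2·(+1)^1 = +1.
v=17: a=17^1·(≡13), b=17^1·(≡2) mod 17; (13|17)=+1, (2|17)=+1; (−1)^{1·1·8}·(+1)^1·(+1)^1 = +1.
v=2: v_2(a)=4, v_2(b)=12; units ≡ 7, 1 (mod 8); ε·ε+αω+βω = 1·0+4·0+12·0 ≡ 0  ⇒  (a,b)_2 = +1.
v=5: a=5^2·(≡1), b=5^2·(≡3) mod 5; (1|5)=+1, (3|5)=-1; (−1)^{2·2·2}·(+1)^2·(-1)^2 = +1.
v=29: a=29^-1·(≡12), b=29^0·(≡19) mod 29; (12|29)=-1, (19|29)=-1; (−1)^{-1·0·14}·(-1)^0·(-1)^-1 = -1.
v=3: a=3^0·(≡1), b=3^-2·(≡2) mod 3; (1|3)=+1, (2|3)=-1; (−1)^{0·-2·1}·(+1)^-2·(-1)^0 = +1.
v=∞: -1339481 < 0 and 17 > 0  ⇒  (a,b)_∞ = +1.
(-1339481, 17 / ℚ) ramifies at {11, 29}: a division algebra.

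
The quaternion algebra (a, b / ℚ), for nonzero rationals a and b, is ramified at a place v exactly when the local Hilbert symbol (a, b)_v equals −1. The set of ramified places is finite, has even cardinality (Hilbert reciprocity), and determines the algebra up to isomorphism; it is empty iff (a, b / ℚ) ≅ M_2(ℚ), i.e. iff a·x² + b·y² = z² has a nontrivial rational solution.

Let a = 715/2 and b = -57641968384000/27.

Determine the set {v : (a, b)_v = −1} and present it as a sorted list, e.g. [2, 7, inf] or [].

[2, 3]

Mod squares: a ≡ 1430, b ≡ -2730. Check v ∈ {∞, 2, 3, 5, 7, 11, 13}.
v=2: v_2(a)=-1, v_2(b)=11; units ≡ 3, 3 (mod 8); ε·ε+αω+βω = 1·1+-1·1+11·1 ≡ 1  ⇒  (a,b)_2 = -1.
v=11: a=11^1·(≡5), b=11^4·(≡5) mod 11; (5|11)=+1, (5|11)=+1; (−1)^{1·4·5}·(+1)^4·(+1)^1 = +1.
v=∞: 1430 > 0 and -2730 < 0  ⇒  (a,b)_∞ = +1.
v=7: a=7^0·(≡4), b=7^1·(≡2) mod 7; (4|7)=+1, (2|7)=+1; (−1)^{0·1·3}·(+1)^1·(+1)^0 = +1.
v=5: a=5^1·(≡4), b=5^3·(≡4) mod 5; (4|5)=+1, (4|5)=+1; (−1)^{1·3·2}·(+1)^3·(+1)^1 = +1.
v=3: a=3^0·(≡2), b=3^-3·(≡2) mod 3; (2|3)=-1, (2|3)=-1; (−1)^{0·-3·1}·(-1)^-3·(-1)^0 = -1.
v=13: a=13^1·(≡8), b=13^3·(≡7) mod 13; (8|13)=-1, (7|13)=-1; (−1)^{1·3·6}·(-1)^3·(-1)^1 = +1.
|Ram(1430, -2730)| = 2, even; anisotropic at {2, 3}.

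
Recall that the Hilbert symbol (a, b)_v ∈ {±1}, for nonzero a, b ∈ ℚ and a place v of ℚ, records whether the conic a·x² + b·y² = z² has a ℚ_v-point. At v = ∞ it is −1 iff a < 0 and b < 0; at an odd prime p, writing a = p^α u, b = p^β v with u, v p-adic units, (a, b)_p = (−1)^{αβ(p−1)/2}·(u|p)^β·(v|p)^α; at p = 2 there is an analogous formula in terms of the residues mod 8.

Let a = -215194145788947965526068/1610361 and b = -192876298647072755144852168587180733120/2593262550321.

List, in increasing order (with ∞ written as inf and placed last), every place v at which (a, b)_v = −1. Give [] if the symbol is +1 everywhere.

[5, 23, 29, inf]

Mod squares: a ≡ -5957, b ≡ -123395. Check v ∈ {∞, 2, 3, 5, 7, 13, 17, 19, 23, 29, 37, 47}.
v=37: a=37^3·(≡13), b=37^5·(≡24) mod 37; (13|37)=-1, (24|37)=-1; (−1)^{3·5·18}·(-1)^5·(-1)^3 = +1.
v=23: a=23^3·(≡21), b=23^5·(≡21) mod 23; (21|23)=-1, (21|23)=-1; (−1)^{3·5·11}·(-1)^5·(-1)^3 = -1.
v=17: a=17^2·(≡14), b=17^0·(≡1) mod 17; (14|17)=-1, (1|17)=+1; (−1)^{2·0·8}·(-1)^0·(+1)^2 = +1.
v=7: a=7^1·(≡6), b=7^2·(≡2) mod 7; (6|7)=-1, (2|7)=+1; (−1)^{1·2·3}·(-1)^2·(+1)^1 = +1.
v=19: a=19^2·(≡1), b=19^6·(≡12) mod 19; (1|19)=+1, (12|19)=-1; (−1)^{2·6·9}·(+1)^6·(-1)^2 = +1.
v=∞: -5957 < 0 and -123395 < 0  ⇒  (a,b)_∞ = -1.
v=2: v_2(a)=2, v_2(b)=6; units ≡ 3, 5 (mod 8); ε·ε+αω+βω = 1·0+2·1+6·1 ≡ 0  ⇒  (a,b)_2 = +1.
v=47: a=47^-2·(≡24), b=47^-4·(≡4) mod 47; (24|47)=+1, (4|47)=+1; (−1)^{-2·-4·23}·(+1)^-4·(+1)^-2 = +1.
v=3: a=3^-6·(≡1), b=3^-12·(≡1) mod 3; (1|3)=+1, (1|3)=+1; (−1)^{-6·-12·1}·(+1)^-12·(+1)^-6 = +1.
v=13: a=13^2·(≡10), b=13^4·(≡10) mod 13; (10|13)=+1, (10|13)=+1; (−1)^{2·4·6}·(+1)^4·(+1)^2 = +1.
v=29: a=29^4·(≡2), b=29^5·(≡12) mod 29; (2|29)=-1, (12|29)=-1; (−1)^{4·5·14}·(-1)^5·(-1)^4 = -1.
v=5: a=5^0·(≡2), b=5^1·(≡1) mod 5; (2|5)=-1, (1|5)=+1; (−1)^{0·1·2}·(-1)^1·(+1)^0 = -1.
Ram(-5957, -123395) = {5, 23, 29, ∞}; no ℚ_5-point on the conic.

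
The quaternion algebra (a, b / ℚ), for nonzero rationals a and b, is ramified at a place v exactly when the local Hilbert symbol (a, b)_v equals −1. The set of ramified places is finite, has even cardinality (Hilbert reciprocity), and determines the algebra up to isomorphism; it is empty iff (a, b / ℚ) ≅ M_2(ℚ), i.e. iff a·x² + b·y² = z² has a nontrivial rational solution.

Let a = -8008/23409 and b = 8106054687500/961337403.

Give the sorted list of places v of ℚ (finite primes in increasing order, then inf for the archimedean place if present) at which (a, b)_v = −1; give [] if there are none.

(a, b) ≡ (-2002, 105) mod (ℚ^×)²; places V = {2, 3, 5, 7, 11, 13, 17, ∞}.
(a,b)_7: α=1, u≡4; β=3, v≡2 (mod 7); (4|7)=+1, (2|7)=+1; sign (−1)^1·+1^3·+1^1 = -1.
(a,b)_5: α=0, u≡3; β=11, v≡4 (mod 5); (3|5)=-1, (4|5)=+1; sign (−1)^0·-1^11·+1^0 = -1.
(a,b)_17: α=-2, u≡13; β=-2, v≡3 (mod 17); (13|17)=+1, (3|17)=-1; sign (−1)^0·+1^-2·-1^-2 = +1.
(a,b)_2: α=3, β=2; u≡7, v≡1 (mod 8); ε(u)ε(v)=1·0, αω(v)=3·0, βω(u)=2·0; sum ≡ 0  ⇒  +1.
(a,b)_3: α=-4, u≡2; β=-9, v≡2 (mod 3); (2|3)=-1, (2|3)=-1; sign (−1)^0·-1^-9·-1^-4 = -1.
(a,b)_13: α=1, u≡11; β=-2, v≡1 (mod 13); (11|13)=-1, (1|13)=+1; sign (−1)^0·-1^-2·+1^1 = +1.
(a,b)_∞: sgn(-2002)=−, sgn(105)=+, so +1.
(a,b)_11: α=1, u≡9; β=2, v≡10 (mod 11); (9|11)=+1, (10|11)=-1; sign (−1)^0·+1^2·-1^1 = -1.
(-2002, 105 / ℚ) ramifies at {3, 5, 7, 11}: a division algebra.

[3, 5, 7, 11]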